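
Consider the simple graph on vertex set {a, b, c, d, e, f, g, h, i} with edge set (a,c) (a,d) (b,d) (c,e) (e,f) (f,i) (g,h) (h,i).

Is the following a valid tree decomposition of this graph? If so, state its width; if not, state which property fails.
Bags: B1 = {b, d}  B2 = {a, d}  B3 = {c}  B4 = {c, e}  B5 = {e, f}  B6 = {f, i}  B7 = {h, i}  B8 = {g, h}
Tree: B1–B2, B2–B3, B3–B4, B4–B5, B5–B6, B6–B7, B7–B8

No — edge (a,c) lies in no bag.

A tree decomposition must satisfy three properties: every vertex lies in some bag; for every edge, both endpoints lie together in some bag; and for every vertex, the bags containing it form a connected subtree. Here edge (a,c) lies in no bag, so the decomposition is invalid.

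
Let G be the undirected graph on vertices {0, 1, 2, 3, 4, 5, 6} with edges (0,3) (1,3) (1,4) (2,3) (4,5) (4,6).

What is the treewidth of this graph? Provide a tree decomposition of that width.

Every bag has size at most 2, so the width is 2 − 1 = 1 and tw(G) ≤ 1. Since G has at least one edge (e.g. 3–1), it is not an edgeless graph, so tw(G) ≥ 1. Hence tw(G) = 1 exactly.

Treewidth 1.
Bags: B1 = {1, 3}  B2 = {1, 4}  B3 = {2, 3}  B4 = {4, 5}  B5 = {4, 6}  B6 = {0, 3}
Tree: B1–B2, B1–B3, B2–B4, B4–B5, B1–B6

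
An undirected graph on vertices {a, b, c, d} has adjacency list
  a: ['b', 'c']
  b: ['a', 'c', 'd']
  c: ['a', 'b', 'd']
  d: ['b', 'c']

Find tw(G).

A width-2 tree decomposition is:
Bags: B1 = {a, b, c}  B2 = {b, c, d}
Tree: B1–B2
The largest bag has 3 vertices, giving width 2; this decomposition certifies tw(G) ≤ 2. Conversely, {b, c, d} is a clique of size 3, and the vertices of any clique must share a bag in every tree decomposition; so some bag has ≥ 3 vertices and tw(G) ≥ 2. Combining the bounds, tw(G) = 2.

2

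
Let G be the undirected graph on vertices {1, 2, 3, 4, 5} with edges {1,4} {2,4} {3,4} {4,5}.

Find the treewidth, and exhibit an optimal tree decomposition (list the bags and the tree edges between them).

Treewidth 1.
One optimal decomposition is:
Bags: B1 = {4, 5}  B2 = {1, 4}  B3 = {2, 4}  B4 = {3, 4}
Tree: B1–B2, B1–B3, B3–B4

The largest bag has 2 vertices, giving width 1; this decomposition certifies tw(G) ≤ 1. G has an edge, so its treewidth is at least 1. The upper and lower bounds meet at 1, so that is the treewidth.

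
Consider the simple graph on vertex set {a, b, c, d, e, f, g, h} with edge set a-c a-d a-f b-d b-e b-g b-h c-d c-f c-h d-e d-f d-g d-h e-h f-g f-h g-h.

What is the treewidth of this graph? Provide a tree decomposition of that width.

Treewidth 3.
Bags: B1 = {a, c, d, f}  B2 = {c, d, f, h}  B3 = {d, f, g, h}  B4 = {b, d, g, h}  B5 = {b, d, e, h}
Tree: B1–B2, B2–B3, B3–B4, B4–B5

Each bag holds 4 vertices, so the decomposition has width 3, which upper-bounds the treewidth. Conversely, {b, d, e, h} is a clique of size 4, and the vertices of any clique must share a bag in every tree decomposition; so some bag has ≥ 4 vertices and tw(G) ≥ 3. Therefore the treewidth is 3.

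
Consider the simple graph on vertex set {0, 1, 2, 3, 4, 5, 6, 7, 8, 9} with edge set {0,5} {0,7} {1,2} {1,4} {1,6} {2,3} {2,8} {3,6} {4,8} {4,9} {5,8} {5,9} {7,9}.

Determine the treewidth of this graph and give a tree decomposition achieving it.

Treewidth 2.
One such decomposition:
Bags: B1 = {0, 5, 7}  B2 = {5, 7, 9}  B3 = {5, 8, 9}  B4 = {4, 8, 9}  B5 = {2, 4, 8}  B6 = {1, 2, 4}  B7 = {1, 2, 3}  B8 = {1, 3, 6}
Tree: B1–B2, B2–B3, B3–B4, B4–B5, B5–B6, B6–B7, B7–B8

The largest bag has 3 vertices, giving width 2; this decomposition certifies tw(G) ≤ 2. The edges 0–7–9–5–0 form a cycle, so G is not a tree and its treewidth is at least 2. The upper and lower bounds meet at 2, so that is the treewidth.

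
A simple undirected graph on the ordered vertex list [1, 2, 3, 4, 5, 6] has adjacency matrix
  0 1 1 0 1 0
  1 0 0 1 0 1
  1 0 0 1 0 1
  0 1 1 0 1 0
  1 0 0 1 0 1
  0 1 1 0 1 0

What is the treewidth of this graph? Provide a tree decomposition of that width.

The largest bag has 4 vertices, giving width 3; this decomposition certifies tw(G) ≤ 3. For the lower bound: the 4 vertex sets {3,4}, {5,6}, {2}, {1} are disjoint, each induces a connected subgraph, and every pair is joined by at least one edge of G. Contracting each set to a single vertex therefore yields K_{4} as a minor, and since treewidth is minor-monotone, tw(G) ≥ tw(K_{4}) = 3. Hence tw(G) = 3 exactly.

Treewidth 3.
One optimal decomposition is:
Bags: B1 = {2, 3, 4, 5}  B2 = {2, 3, 5, 6}  B3 = {1, 2, 3, 5}
Tree: B1–B2, B2–B3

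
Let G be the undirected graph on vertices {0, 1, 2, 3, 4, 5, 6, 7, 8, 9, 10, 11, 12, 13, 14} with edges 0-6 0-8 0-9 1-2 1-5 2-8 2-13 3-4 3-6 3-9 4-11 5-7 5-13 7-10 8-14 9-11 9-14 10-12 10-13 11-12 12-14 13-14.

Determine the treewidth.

A width-3 tree decomposition is:
Bags: B1 = {0, 3, 4, 6}  B2 = {0, 3, 4, 9}  B3 = {0, 4, 9, 11}  B4 = {0, 8, 9, 11}  B5 = {8, 9, 11, 14}  B6 = {8, 11, 12, 14}  B7 = {2, 8, 12, 14}  B8 = {2, 12, 13, 14}  B9 = {2, 10, 12, 13}  B10 = {1, 2, 10, 13}  B11 = {1, 5, 10, 13}  B12 = {1, 5, 7, 10}
Tree: B1–B2, B2–B3, B3–B4, B4–B5, B5–B6, B6–B7, B7–B8, B8–B9, B9–B10, B10–B11, B11–B12
The largest bag has 4 vertices, giving width 3; this decomposition certifies tw(G) ≤ 3. For the lower bound: the 4 vertex sets {3,4,6}, {0}, {9}, {8,11,12,14} are disjoint, each induces a connected subgraph, and every pair is joined by at least one edge of G. Contracting each set to a single vertex therefore yields K_{4} as a minor, and since treewidth is minor-monotone, tw(G) ≥ tw(K_{4}) = 3. Therefore the treewidth is 3.

3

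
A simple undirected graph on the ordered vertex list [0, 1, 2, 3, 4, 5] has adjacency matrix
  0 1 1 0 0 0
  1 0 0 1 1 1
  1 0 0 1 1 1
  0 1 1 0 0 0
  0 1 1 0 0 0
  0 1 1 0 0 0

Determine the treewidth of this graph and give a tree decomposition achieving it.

The largest bag has 3 vertices, giving width 2; this decomposition certifies tw(G) ≤ 2. The edges 1–3–2–0–1 form a cycle, so G is not a tree and its treewidth is at least 2. Therefore the treewidth is 2.

Treewidth 2.
One such decomposition:
Bags: B1 = {1, 2, 3}  B2 = {0, 1, 2}  B3 = {1, 2, 4}  B4 = {1, 2, 5}
Tree: B1–B2, B2–B3, B3–B4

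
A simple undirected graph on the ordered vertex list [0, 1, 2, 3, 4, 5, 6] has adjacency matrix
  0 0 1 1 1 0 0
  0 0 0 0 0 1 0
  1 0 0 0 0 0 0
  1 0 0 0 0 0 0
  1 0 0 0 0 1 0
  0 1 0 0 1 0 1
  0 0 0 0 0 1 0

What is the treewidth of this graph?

1

A width-1 tree decomposition is:
Bags: B1 = {0, 4}  B2 = {4, 5}  B3 = {5, 6}  B4 = {1, 5}  B5 = {0, 3}  B6 = {0, 2}
Tree: B1–B2, B2–B3, B2–B4, B1–B5, B1–B6
The largest bag has 2 vertices, giving width 1; this decomposition certifies tw(G) ≤ 1. Any graph with an edge has treewidth ≥ 1, and G has the edge 4–0. Combining the bounds, tw(G) = 1.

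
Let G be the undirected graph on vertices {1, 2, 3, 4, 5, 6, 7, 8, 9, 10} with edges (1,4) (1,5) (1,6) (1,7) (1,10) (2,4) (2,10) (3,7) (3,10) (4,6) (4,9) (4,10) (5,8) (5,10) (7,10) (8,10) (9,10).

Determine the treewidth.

2

A width-2 tree decomposition is:
Bags: B1 = {1, 4, 10}  B2 = {1, 7, 10}  B3 = {1, 5, 10}  B4 = {1, 4, 6}  B5 = {4, 9, 10}  B6 = {3, 7, 10}  B7 = {5, 8, 10}  B8 = {2, 4, 10}
Tree: B1–B2, B2–B3, B1–B4, B1–B5, B2–B6, B3–B7, B1–B8
Each bag holds 3 vertices, so the decomposition has width 2, which upper-bounds the treewidth. On the other hand G contains the 3-clique {1, 4, 10}. A clique must lie in a single bag of any decomposition, so no decomposition can have width below 2. The upper and lower bounds meet at 2, so that is the treewidth.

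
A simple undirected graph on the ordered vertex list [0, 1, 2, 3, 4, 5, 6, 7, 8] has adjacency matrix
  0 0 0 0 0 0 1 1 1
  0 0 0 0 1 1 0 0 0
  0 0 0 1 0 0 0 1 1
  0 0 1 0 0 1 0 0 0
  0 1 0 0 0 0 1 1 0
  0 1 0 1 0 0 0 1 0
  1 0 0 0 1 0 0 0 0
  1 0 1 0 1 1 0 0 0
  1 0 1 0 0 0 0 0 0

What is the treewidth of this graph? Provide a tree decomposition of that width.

Each bag holds 4 vertices, so the decomposition has width 3, which upper-bounds the treewidth. For the lower bound: the 4 vertex sets {0,6,8}, {4}, {7}, {1,2,3,5} are disjoint, each induces a connected subgraph, and every pair is joined by at least one edge of G. Contracting each set to a single vertex therefore yields K_{4} as a minor, and since treewidth is minor-monotone, tw(G) ≥ tw(K_{4}) = 3. Hence tw(G) = 3 exactly.

Treewidth 3.
One optimal decomposition is:
Bags: B1 = {0, 4, 6, 8}  B2 = {0, 4, 7, 8}  B3 = {2, 4, 7, 8}  B4 = {1, 2, 4, 7}  B5 = {1, 2, 5, 7}  B6 = {1, 2, 3, 5}
Tree: B1–B2, B2–B3, B3–B4, B4–B5, B5–B6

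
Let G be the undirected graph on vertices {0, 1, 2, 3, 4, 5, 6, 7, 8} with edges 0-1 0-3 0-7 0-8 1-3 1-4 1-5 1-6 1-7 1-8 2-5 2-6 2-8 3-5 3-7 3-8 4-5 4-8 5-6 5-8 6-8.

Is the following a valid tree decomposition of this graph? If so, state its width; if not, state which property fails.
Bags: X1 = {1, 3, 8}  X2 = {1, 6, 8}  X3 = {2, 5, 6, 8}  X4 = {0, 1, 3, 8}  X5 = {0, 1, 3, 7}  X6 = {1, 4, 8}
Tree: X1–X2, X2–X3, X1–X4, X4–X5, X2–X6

No — edge (3,5) lies in no bag.

A tree decomposition must satisfy three properties: every vertex lies in some bag; for every edge, both endpoints lie together in some bag; and for every vertex, the bags containing it form a connected subtree. Here edge (3,5) lies in no bag, so the decomposition is invalid.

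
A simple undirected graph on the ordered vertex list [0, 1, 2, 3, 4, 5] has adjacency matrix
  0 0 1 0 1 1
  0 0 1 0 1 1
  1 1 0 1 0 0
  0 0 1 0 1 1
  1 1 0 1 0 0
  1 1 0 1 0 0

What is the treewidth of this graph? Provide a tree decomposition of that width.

Treewidth 3.
One such decomposition:
Bags: B1 = {0, 1, 3, 5}  B2 = {0, 1, 3, 4}  B3 = {0, 1, 2, 3}
Tree: B1–B2, B2–B3

Each bag holds 4 vertices, so the decomposition has width 3, which upper-bounds the treewidth. For the lower bound: the 4 vertex sets {1,5}, {0,4}, {3}, {2} are disjoint, each induces a connected subgraph, and every pair is joined by at least one edge of G. Contracting each set to a single vertex therefore yields K_{4} as a minor, and since treewidth is minor-monotone, tw(G) ≥ tw(K_{4}) = 3. Therefore the treewidth is 3.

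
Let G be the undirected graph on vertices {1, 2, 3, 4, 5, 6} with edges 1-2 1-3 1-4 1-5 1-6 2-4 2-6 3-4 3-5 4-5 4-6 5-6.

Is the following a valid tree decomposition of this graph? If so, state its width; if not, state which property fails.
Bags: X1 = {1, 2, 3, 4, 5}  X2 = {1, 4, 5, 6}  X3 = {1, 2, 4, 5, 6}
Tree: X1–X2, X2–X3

No — bags containing vertex 2 are not connected in the tree.

A tree decomposition must satisfy three properties: every vertex lies in some bag; for every edge, both endpoints lie together in some bag; and for every vertex, the bags containing it form a connected subtree. Here bags containing vertex 2 are not connected in the tree, so the decomposition is invalid.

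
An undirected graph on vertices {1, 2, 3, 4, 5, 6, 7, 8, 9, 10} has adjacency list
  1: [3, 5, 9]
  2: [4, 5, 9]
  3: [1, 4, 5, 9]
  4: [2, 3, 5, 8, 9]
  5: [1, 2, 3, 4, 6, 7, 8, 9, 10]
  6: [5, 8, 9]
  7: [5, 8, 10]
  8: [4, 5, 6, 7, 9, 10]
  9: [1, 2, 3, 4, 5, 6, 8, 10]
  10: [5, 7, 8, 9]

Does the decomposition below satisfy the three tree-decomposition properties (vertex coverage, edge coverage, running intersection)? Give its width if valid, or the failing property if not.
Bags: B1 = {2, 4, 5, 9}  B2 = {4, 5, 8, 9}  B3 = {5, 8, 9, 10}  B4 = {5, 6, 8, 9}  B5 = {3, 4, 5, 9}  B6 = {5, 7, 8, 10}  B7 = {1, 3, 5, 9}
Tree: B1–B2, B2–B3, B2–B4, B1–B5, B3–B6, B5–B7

Yes; width 3.

Checking the three conditions: (i) the bags cover all of {1, 2, 3, 4, 5, 6, 7, 8, 9, 10}; (ii) for each edge, some bag contains both endpoints; (iii) the bags containing any fixed vertex form a subtree. All hold, so the decomposition is valid with width 4 − 1 = 3.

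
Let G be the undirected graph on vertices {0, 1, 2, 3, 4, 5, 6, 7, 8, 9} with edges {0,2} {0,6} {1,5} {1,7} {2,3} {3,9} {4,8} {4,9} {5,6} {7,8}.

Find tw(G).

2

A width-2 tree decomposition is:
Bags: B1 = {4, 7, 8}  B2 = {4, 7, 9}  B3 = {3, 7, 9}  B4 = {2, 3, 7}  B5 = {0, 2, 7}  B6 = {0, 6, 7}  B7 = {5, 6, 7}  B8 = {1, 5, 7}
Tree: B1–B2, B2–B3, B3–B4, B4–B5, B5–B6, B6–B7, B7–B8
Each bag holds 3 vertices, so the decomposition has width 2, which upper-bounds the treewidth. The edges 7–8–4–9–3–2–0–6–5–1–7 form a cycle, so G is not a tree and its treewidth is at least 2. Therefore the treewidth is 2.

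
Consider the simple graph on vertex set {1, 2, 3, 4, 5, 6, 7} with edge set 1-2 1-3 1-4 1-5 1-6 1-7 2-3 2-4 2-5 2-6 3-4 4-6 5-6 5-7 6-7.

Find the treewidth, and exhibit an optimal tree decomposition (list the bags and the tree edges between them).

Each bag holds 4 vertices, so the decomposition has width 3, which upper-bounds the treewidth. Conversely, {1, 2, 3, 4} is a clique of size 4, and the vertices of any clique must share a bag in every tree decomposition; so some bag has ≥ 4 vertices and tw(G) ≥ 3. Hence tw(G) = 3 exactly.

Treewidth 3.
One optimal decomposition is:
Bags: B1 = {1, 2, 5, 6}  B2 = {1, 2, 4, 6}  B3 = {1, 2, 3, 4}  B4 = {1, 5, 6, 7}
Tree: B1–B2, B2–B3, B1–B4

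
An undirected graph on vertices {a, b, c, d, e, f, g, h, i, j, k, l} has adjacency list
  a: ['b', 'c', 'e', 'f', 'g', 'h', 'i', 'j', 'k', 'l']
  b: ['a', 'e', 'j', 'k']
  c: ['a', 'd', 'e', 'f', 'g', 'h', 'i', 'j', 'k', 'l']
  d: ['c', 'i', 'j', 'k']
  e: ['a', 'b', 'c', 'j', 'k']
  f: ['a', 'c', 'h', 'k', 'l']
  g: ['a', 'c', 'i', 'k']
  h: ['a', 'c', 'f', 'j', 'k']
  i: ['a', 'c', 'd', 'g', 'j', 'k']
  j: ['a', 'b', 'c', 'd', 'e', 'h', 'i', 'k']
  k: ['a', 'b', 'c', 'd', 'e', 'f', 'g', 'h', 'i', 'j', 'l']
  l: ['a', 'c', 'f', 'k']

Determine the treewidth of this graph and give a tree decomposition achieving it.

Each bag holds 5 vertices, so the decomposition has width 4, which upper-bounds the treewidth. On the other hand G contains the 5-clique {c, d, i, j, k}. A clique must lie in a single bag of any decomposition, so no decomposition can have width below 4. Therefore the treewidth is 4.

Treewidth 4.
One such decomposition:
Bags: B1 = {a, c, h, j, k}  B2 = {a, c, i, j, k}  B3 = {a, c, e, j, k}  B4 = {a, c, g, i, k}  B5 = {a, c, f, h, k}  B6 = {a, c, f, k, l}  B7 = {c, d, i, j, k}  B8 = {a, b, e, j, k}
Tree: B1–B2, B2–B3, B2–B4, B1–B5, B5–B6, B2–B7, B3–B8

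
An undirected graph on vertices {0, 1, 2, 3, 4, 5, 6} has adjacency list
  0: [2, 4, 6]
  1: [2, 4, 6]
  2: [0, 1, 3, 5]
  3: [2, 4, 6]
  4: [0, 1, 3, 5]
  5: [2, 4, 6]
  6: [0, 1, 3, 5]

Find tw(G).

A width-3 tree decomposition is:
Bags: B1 = {1, 2, 4, 6}  B2 = {2, 4, 5, 6}  B3 = {0, 2, 4, 6}  B4 = {2, 3, 4, 6}
Tree: B1–B2, B2–B3, B3–B4
Each bag holds 4 vertices, so the decomposition has width 3, which upper-bounds the treewidth. For the lower bound: the 4 vertex sets {1,6}, {2,5}, {4}, {0} are disjoint, each induces a connected subgraph, and every pair is joined by at least one edge of G. Contracting each set to a single vertex therefore yields K_{4} as a minor, and since treewidth is minor-monotone, tw(G) ≥ tw(K_{4}) = 3. The upper and lower bounds meet at 3, so that is the treewidth.

3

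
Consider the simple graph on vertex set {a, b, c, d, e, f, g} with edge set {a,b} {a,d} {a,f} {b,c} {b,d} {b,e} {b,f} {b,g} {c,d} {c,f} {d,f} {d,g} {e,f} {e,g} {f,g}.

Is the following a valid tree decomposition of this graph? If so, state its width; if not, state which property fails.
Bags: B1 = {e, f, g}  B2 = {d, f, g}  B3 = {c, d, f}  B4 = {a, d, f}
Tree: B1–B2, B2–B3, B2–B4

A tree decomposition must satisfy three properties: every vertex lies in some bag; for every edge, both endpoints lie together in some bag; and for every vertex, the bags containing it form a connected subtree. Here vertex b appears in no bag, so the decomposition is invalid.

No — vertex b appears in no bag.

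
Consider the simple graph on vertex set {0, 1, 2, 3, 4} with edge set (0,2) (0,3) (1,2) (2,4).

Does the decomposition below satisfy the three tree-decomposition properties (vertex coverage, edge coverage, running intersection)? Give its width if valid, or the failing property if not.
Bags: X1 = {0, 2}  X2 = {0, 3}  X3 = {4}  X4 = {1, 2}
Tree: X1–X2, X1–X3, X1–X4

A tree decomposition must satisfy three properties: every vertex lies in some bag; for every edge, both endpoints lie together in some bag; and for every vertex, the bags containing it form a connected subtree. Here edge (2,4) lies in no bag, so the decomposition is invalid.

No — edge (2,4) lies in no bag.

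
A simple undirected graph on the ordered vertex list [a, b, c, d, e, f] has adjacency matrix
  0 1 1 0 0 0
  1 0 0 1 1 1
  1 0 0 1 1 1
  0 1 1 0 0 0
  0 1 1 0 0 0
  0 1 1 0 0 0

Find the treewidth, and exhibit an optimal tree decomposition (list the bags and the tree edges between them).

Treewidth 2.
Bags: B1 = {b, c, e}  B2 = {b, c, f}  B3 = {a, b, c}  B4 = {b, c, d}
Tree: B1–B2, B2–B3, B3–B4

The largest bag has 3 vertices, giving width 2; this decomposition certifies tw(G) ≤ 2. Since e–c–f–b–e is a cycle in G, G is not acyclic. Forests are exactly the graphs of treewidth ≤ 1, so tw(G) ≥ 2. The upper and lower bounds meet at 2, so that is the treewidth.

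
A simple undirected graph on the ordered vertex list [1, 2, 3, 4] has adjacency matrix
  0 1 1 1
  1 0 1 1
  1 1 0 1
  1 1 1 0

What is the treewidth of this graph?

A width-3 tree decomposition is:
Bags: B1 = {1, 2, 3, 4}
Tree: (single bag)
With just one bag of size 4, the width is 4 − 1 = 3, so tw(G) ≤ 3. For the lower bound, the 4 vertices {1, 2, 3, 4} are pairwise adjacent, and any tree decomposition puts a clique entirely inside one bag — forcing width ≥ 3. Combining the bounds, tw(G) = 3.

3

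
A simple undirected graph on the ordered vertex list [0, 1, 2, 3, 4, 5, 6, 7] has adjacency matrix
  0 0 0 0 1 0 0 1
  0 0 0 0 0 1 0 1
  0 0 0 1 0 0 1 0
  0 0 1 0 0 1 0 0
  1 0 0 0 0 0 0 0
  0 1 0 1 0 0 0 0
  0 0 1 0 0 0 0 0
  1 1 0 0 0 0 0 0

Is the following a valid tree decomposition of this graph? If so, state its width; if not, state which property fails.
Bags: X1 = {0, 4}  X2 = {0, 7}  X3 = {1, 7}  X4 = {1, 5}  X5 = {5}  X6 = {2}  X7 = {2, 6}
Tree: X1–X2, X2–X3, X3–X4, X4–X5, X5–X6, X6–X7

No — vertex 3 appears in no bag.

A tree decomposition must satisfy three properties: every vertex lies in some bag; for every edge, both endpoints lie together in some bag; and for every vertex, the bags containing it form a connected subtree. Here vertex 3 appears in no bag, so the decomposition is invalid.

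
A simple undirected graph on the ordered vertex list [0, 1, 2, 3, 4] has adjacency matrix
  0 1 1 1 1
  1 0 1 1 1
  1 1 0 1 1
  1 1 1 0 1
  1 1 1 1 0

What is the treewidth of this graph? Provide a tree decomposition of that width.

With just one bag of size 5, the width is 5 − 1 = 4, so tw(G) ≤ 4. On the other hand G contains the 5-clique {0, 1, 2, 3, 4}. A clique must lie in a single bag of any decomposition, so no decomposition can have width below 4. Therefore the treewidth is 4.

Treewidth 4.
Bags: B1 = {0, 1, 2, 3, 4}
Tree: (single bag)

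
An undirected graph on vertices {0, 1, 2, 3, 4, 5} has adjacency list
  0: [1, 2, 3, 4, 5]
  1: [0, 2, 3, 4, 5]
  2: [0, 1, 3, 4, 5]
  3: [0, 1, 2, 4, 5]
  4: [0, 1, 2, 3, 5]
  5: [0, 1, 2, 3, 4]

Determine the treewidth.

5

A width-5 tree decomposition is:
Bags: B1 = {0, 1, 2, 3, 4, 5}
Tree: (single bag)
A single bag containing all 6 vertices is trivially a valid decomposition of width 5. On the other hand G contains the 6-clique {0, 1, 2, 3, 4, 5}. A clique must lie in a single bag of any decomposition, so no decomposition can have width below 5. Combining the bounds, tw(G) = 5.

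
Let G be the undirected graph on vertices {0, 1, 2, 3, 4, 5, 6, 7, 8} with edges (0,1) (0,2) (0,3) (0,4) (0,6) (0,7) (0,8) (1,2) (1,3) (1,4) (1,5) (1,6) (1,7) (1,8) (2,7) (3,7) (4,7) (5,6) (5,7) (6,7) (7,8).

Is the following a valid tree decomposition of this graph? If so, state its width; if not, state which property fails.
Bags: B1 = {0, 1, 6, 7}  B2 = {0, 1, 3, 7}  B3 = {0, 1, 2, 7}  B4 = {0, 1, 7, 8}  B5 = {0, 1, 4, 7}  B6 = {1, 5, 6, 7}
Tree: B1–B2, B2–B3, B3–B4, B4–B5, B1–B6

Yes; width 3.

Checking the three conditions: (i) the bags cover all of {0, 1, 2, 3, 4, 5, 6, 7, 8}; (ii) for each edge, some bag contains both endpoints; (iii) the bags containing any fixed vertex form a subtree. All hold, so the decomposition is valid with width 4 − 1 = 3.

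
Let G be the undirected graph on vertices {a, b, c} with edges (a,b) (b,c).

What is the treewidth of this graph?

1

A width-1 tree decomposition is:
Bags: B1 = {b, c}  B2 = {a, b}
Tree: B1–B2
Every bag has size at most 2, so the width is 2 − 1 = 1 and tw(G) ≤ 1. Since G has at least one edge (e.g. c–b), it is not an edgeless graph, so tw(G) ≥ 1. Combining the bounds, tw(G) = 1.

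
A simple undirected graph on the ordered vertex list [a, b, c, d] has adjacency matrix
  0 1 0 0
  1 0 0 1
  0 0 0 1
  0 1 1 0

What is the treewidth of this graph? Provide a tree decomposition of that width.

Treewidth 1.
One such decomposition:
Bags: B1 = {a, b}  B2 = {b, d}  B3 = {c, d}
Tree: B1–B2, B2–B3

The largest bag has 2 vertices, giving width 1; this decomposition certifies tw(G) ≤ 1. Any graph with an edge has treewidth ≥ 1, and G has the edge a–b. The upper and lower bounds meet at 1, so that is the treewidth.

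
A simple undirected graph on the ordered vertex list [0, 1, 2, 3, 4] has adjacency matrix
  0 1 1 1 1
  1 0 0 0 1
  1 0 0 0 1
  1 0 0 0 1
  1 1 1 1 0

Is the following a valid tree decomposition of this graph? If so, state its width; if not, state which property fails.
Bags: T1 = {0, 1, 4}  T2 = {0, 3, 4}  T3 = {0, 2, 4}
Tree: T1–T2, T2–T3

Yes; width 2.

Vertex coverage: the bags together contain {0, 1, 2, 3, 4}, the full vertex set. Edge coverage: each edge of G has both endpoints in at least one bag. Running intersection: for every vertex, the bags containing it form a connected subtree. All three properties hold, so this is a valid tree decomposition of width max|bag| − 1 = 2, and hence tw(G) ≤ 2.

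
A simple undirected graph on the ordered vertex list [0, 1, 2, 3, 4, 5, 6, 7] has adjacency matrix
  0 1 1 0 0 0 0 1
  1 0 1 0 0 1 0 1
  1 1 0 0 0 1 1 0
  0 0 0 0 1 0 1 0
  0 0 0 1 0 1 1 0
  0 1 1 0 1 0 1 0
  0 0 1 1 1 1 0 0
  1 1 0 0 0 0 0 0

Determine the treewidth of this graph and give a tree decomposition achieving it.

Treewidth 2.
Bags: B1 = {1, 2, 5}  B2 = {2, 5, 6}  B3 = {0, 1, 2}  B4 = {4, 5, 6}  B5 = {3, 4, 6}  B6 = {0, 1, 7}
Tree: B1–B2, B1–B3, B2–B4, B4–B5, B3–B6

Each bag holds 3 vertices, so the decomposition has width 2, which upper-bounds the treewidth. On the other hand G contains the 3-clique {0, 1, 2}. A clique must lie in a single bag of any decomposition, so no decomposition can have width below 2. Therefore the treewidth is 2.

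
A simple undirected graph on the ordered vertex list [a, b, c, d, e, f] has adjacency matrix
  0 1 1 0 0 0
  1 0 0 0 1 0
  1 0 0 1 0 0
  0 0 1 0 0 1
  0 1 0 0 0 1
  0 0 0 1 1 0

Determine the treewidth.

2

A width-2 tree decomposition is:
Bags: B1 = {b, e, f}  B2 = {b, d, f}  B3 = {b, c, d}  B4 = {a, b, c}
Tree: B1–B2, B2–B3, B3–B4
Every bag has size at most 3, so the width is 3 − 1 = 2 and tw(G) ≤ 2. The edges b–e–f–d–c–a–b form a cycle, so G is not a tree and its treewidth is at least 2. Therefore the treewidth is 2.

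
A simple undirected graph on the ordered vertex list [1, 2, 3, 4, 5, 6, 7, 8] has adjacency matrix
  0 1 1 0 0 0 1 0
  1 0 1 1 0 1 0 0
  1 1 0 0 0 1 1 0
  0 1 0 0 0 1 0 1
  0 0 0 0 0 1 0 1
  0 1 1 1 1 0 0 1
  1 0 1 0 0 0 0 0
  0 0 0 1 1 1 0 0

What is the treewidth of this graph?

2

A width-2 tree decomposition is:
Bags: B1 = {1, 2, 3}  B2 = {2, 3, 6}  B3 = {2, 4, 6}  B4 = {4, 6, 8}  B5 = {1, 3, 7}  B6 = {5, 6, 8}
Tree: B1–B2, B2–B3, B3–B4, B1–B5, B4–B6
Each bag holds 3 vertices, so the decomposition has width 2, which upper-bounds the treewidth. For the lower bound, the 3 vertices {1, 2, 3} are pairwise adjacent, and any tree decomposition puts a clique entirely inside one bag — forcing width ≥ 2. Combining the bounds, tw(G) = 2.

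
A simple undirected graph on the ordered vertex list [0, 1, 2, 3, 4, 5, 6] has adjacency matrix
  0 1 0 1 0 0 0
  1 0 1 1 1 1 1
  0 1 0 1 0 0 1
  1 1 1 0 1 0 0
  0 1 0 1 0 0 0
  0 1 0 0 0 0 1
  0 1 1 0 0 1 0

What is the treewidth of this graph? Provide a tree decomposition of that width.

Treewidth 2.
Bags: B1 = {1, 2, 3}  B2 = {1, 2, 6}  B3 = {1, 3, 4}  B4 = {0, 1, 3}  B5 = {1, 5, 6}
Tree: B1–B2, B1–B3, B3–B4, B2–B5

The largest bag has 3 vertices, giving width 2; this decomposition certifies tw(G) ≤ 2. For the lower bound, the 3 vertices {0, 1, 3} are pairwise adjacent, and any tree decomposition puts a clique entirely inside one bag — forcing width ≥ 2. The upper and lower bounds meet at 2, so that is the treewidth.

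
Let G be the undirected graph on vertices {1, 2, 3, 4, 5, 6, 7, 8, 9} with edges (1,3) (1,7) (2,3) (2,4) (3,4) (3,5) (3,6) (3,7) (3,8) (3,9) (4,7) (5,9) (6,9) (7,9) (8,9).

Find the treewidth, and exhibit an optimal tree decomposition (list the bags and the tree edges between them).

Treewidth 2.
One optimal decomposition is:
Bags: B1 = {3, 7, 9}  B2 = {3, 4, 7}  B3 = {2, 3, 4}  B4 = {3, 5, 9}  B5 = {3, 8, 9}  B6 = {3, 6, 9}  B7 = {1, 3, 7}
Tree: B1–B2, B2–B3, B1–B4, B1–B5, B1–B6, B1–B7

The largest bag has 3 vertices, giving width 2; this decomposition certifies tw(G) ≤ 2. For the lower bound, the 3 vertices {1, 3, 7} are pairwise adjacent, and any tree decomposition puts a clique entirely inside one bag — forcing width ≥ 2. Therefore the treewidth is 2.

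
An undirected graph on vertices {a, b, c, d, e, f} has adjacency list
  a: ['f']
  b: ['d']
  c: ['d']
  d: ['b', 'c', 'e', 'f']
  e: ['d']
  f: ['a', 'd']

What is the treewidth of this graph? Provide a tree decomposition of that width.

The largest bag has 2 vertices, giving width 1; this decomposition certifies tw(G) ≤ 1. Since G has at least one edge (e.g. d–f), it is not an edgeless graph, so tw(G) ≥ 1. Therefore the treewidth is 1.

Treewidth 1.
One optimal decomposition is:
Bags: B1 = {d, f}  B2 = {c, d}  B3 = {a, f}  B4 = {d, e}  B5 = {b, d}
Tree: B1–B2, B1–B3, B2–B4, B2–B5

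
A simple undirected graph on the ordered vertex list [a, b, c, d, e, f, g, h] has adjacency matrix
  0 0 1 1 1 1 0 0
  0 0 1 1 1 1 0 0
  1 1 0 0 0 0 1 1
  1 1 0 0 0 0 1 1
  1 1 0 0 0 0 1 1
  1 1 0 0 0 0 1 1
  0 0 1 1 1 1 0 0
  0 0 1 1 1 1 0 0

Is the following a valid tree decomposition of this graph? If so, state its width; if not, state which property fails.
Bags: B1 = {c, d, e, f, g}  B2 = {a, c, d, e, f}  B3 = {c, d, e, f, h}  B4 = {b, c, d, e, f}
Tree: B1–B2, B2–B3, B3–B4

Vertex coverage: the bags together contain {a, b, c, d, e, f, g, h}, the full vertex set. Edge coverage: each edge of G has both endpoints in at least one bag. Running intersection: for every vertex, the bags containing it form a connected subtree. All three properties hold, so this is a valid tree decomposition of width max|bag| − 1 = 4, and hence tw(G) ≤ 4.

Yes; width 4.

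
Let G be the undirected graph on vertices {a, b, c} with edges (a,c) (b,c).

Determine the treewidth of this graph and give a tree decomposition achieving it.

Treewidth 1.
One optimal decomposition is:
Bags: B1 = {b, c}  B2 = {a, c}
Tree: B1–B2

Each bag holds 2 vertices, so the decomposition has width 1, which upper-bounds the treewidth. G has an edge, so its treewidth is at least 1. Hence tw(G) = 1 exactly.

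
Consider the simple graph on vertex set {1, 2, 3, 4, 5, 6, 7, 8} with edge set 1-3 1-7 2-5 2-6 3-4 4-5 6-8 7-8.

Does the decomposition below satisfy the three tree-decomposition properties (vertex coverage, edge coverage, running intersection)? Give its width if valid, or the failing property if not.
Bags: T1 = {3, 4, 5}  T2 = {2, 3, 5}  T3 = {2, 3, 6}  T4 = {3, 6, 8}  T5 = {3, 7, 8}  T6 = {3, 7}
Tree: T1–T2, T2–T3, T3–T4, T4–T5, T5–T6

No — vertex 1 appears in no bag.

A tree decomposition must satisfy three properties: every vertex lies in some bag; for every edge, both endpoints lie together in some bag; and for every vertex, the bags containing it form a connected subtree. Here vertex 1 appears in no bag, so the decomposition is invalid.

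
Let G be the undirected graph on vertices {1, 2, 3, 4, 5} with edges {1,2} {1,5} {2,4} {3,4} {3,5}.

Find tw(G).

2

A width-2 tree decomposition is:
Bags: B1 = {1, 2, 5}  B2 = {2, 3, 5}  B3 = {2, 3, 4}
Tree: B1–B2, B2–B3
Every bag has size at most 3, so the width is 3 − 1 = 2 and tw(G) ≤ 2. Since 2–1–5–3–4–2 is a cycle in G, G is not acyclic. Forests are exactly the graphs of treewidth ≤ 1, so tw(G) ≥ 2. Therefore the treewidth is 2.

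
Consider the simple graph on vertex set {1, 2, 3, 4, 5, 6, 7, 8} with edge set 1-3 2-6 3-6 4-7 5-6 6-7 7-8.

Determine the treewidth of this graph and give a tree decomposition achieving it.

Treewidth 1.
One optimal decomposition is:
Bags: B1 = {6, 7}  B2 = {2, 6}  B3 = {3, 6}  B4 = {5, 6}  B5 = {7, 8}  B6 = {4, 7}  B7 = {1, 3}
Tree: B1–B2, B1–B3, B2–B4, B1–B5, B5–B6, B3–B7

Every bag has size at most 2, so the width is 2 − 1 = 1 and tw(G) ≤ 1. Since G has at least one edge (e.g. 6–7), it is not an edgeless graph, so tw(G) ≥ 1. The upper and lower bounds meet at 1, so that is the treewidth.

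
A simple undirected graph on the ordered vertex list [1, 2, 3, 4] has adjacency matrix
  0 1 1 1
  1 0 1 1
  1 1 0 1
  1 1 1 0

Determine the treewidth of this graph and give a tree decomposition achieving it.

With just one bag of size 4, the width is 4 − 1 = 3, so tw(G) ≤ 3. For the lower bound, the 4 vertices {1, 2, 3, 4} are pairwise adjacent, and any tree decomposition puts a clique entirely inside one bag — forcing width ≥ 3. Therefore the treewidth is 3.

Treewidth 3.
One such decomposition:
Bags: B1 = {1, 2, 3, 4}
Tree: (single bag)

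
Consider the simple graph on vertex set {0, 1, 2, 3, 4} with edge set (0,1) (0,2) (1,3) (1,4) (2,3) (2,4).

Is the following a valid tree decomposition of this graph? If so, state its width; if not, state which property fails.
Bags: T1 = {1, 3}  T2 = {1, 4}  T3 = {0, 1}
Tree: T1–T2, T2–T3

A tree decomposition must satisfy three properties: every vertex lies in some bag; for every edge, both endpoints lie together in some bag; and for every vertex, the bags containing it form a connected subtree. Here vertex 2 appears in no bag, so the decomposition is invalid.

No — vertex 2 appears in no bag.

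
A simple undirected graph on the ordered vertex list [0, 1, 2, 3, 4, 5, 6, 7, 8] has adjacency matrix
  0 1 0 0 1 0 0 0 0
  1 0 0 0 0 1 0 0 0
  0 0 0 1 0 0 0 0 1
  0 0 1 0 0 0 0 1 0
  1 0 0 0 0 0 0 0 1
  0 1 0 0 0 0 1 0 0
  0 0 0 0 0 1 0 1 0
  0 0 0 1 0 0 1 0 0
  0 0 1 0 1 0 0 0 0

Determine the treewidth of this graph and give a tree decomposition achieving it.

Treewidth 2.
One such decomposition:
Bags: B1 = {5, 6, 7}  B2 = {3, 5, 7}  B3 = {2, 3, 5}  B4 = {2, 5, 8}  B5 = {4, 5, 8}  B6 = {0, 4, 5}  B7 = {0, 1, 5}
Tree: B1–B2, B2–B3, B3–B4, B4–B5, B5–B6, B6–B7

Each bag holds 3 vertices, so the decomposition has width 2, which upper-bounds the treewidth. The edges 5–6–7–3–2–8–4–0–1–5 form a cycle, so G is not a tree and its treewidth is at least 2. Combining the bounds, tw(G) = 2.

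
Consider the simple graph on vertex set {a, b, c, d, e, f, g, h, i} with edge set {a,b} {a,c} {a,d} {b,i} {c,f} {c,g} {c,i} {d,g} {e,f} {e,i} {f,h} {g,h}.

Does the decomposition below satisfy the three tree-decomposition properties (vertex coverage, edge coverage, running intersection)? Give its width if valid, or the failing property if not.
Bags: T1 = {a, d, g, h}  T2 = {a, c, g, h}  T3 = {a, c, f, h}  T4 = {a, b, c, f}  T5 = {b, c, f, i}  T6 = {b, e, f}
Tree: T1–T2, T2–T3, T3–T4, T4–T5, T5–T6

A tree decomposition must satisfy three properties: every vertex lies in some bag; for every edge, both endpoints lie together in some bag; and for every vertex, the bags containing it form a connected subtree. Here edge (i,e) lies in no bag, so the decomposition is invalid.

No — edge (i,e) lies in no bag.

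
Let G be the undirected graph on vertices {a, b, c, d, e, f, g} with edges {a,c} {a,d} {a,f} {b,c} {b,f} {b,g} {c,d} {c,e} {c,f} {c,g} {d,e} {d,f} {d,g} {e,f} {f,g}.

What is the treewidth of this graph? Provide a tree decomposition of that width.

Each bag holds 4 vertices, so the decomposition has width 3, which upper-bounds the treewidth. For the lower bound, the 4 vertices {c, d, f, g} are pairwise adjacent, and any tree decomposition puts a clique entirely inside one bag — forcing width ≥ 3. The upper and lower bounds meet at 3, so that is the treewidth.

Treewidth 3.
Bags: B1 = {b, c, f, g}  B2 = {c, d, f, g}  B3 = {c, d, e, f}  B4 = {a, c, d, f}
Tree: B1–B2, B2–B3, B2–B4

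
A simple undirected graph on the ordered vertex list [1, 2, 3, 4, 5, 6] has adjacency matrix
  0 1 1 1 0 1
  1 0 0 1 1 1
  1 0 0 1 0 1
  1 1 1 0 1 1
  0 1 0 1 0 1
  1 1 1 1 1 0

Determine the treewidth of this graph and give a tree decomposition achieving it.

The largest bag has 4 vertices, giving width 3; this decomposition certifies tw(G) ≤ 3. For the lower bound, the 4 vertices {1, 2, 4, 6} are pairwise adjacent, and any tree decomposition puts a clique entirely inside one bag — forcing width ≥ 3. The upper and lower bounds meet at 3, so that is the treewidth.

Treewidth 3.
One optimal decomposition is:
Bags: B1 = {1, 2, 4, 6}  B2 = {1, 3, 4, 6}  B3 = {2, 4, 5, 6}
Tree: B1–B2, B1–B3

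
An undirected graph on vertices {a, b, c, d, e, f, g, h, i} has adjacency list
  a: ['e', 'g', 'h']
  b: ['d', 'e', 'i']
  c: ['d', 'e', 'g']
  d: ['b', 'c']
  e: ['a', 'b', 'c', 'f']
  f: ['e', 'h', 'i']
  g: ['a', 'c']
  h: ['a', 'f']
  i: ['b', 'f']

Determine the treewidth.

A width-3 tree decomposition is:
Bags: B1 = {b, f, h, i}  B2 = {b, e, f, h}  B3 = {a, b, e, h}  B4 = {a, b, d, e}  B5 = {a, c, d, e}  B6 = {a, c, d, g}
Tree: B1–B2, B2–B3, B3–B4, B4–B5, B5–B6
Every bag has size at most 4, so the width is 4 − 1 = 3 and tw(G) ≤ 3. For the lower bound: the 4 vertex sets {f,h,i}, {b}, {e}, {a,c,d,g} are disjoint, each induces a connected subgraph, and every pair is joined by at least one edge of G. Contracting each set to a single vertex therefore yields K_{4} as a minor, and since treewidth is minor-monotone, tw(G) ≥ tw(K_{4}) = 3. Therefore the treewidth is 3.

3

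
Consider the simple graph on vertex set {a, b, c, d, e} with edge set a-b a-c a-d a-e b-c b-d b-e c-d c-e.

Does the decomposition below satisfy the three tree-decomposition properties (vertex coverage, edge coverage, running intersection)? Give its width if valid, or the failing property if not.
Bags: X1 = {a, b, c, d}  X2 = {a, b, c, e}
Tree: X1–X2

Every vertex of G appears in some bag (union = {a, b, c, d, e}); every edge is covered by a bag; and for each vertex v the set of bags containing v is connected in the bag tree. The decomposition is therefore valid. The largest bag has 4 vertices, so the width is 3.

Yes; width 3.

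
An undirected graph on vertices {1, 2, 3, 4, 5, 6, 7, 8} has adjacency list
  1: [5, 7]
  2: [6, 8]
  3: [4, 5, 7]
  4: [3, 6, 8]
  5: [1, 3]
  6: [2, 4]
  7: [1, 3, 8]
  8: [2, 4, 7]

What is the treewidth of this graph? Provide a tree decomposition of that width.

Treewidth 2.
One such decomposition:
Bags: B1 = {2, 4, 6}  B2 = {2, 4, 8}  B3 = {3, 4, 8}  B4 = {3, 7, 8}  B5 = {3, 5, 7}  B6 = {1, 5, 7}
Tree: B1–B2, B2–B3, B3–B4, B4–B5, B5–B6

Every bag has size at most 3, so the width is 3 − 1 = 2 and tw(G) ≤ 2. The edges 6–2–8–4–6 form a cycle, so G is not a tree and its treewidth is at least 2. Therefore the treewidth is 2.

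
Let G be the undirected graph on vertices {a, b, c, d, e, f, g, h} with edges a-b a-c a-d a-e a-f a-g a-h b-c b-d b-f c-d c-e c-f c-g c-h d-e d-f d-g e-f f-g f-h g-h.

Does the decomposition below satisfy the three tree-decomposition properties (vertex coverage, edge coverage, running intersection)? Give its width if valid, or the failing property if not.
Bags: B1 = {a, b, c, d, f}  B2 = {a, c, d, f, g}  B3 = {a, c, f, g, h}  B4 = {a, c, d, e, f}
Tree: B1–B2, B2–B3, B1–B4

Yes; width 4.

Every vertex of G appears in some bag (union = {a, b, c, d, e, f, g, h}); every edge is covered by a bag; and for each vertex v the set of bags containing v is connected in the bag tree. The decomposition is therefore valid. The largest bag has 5 vertices, so the width is 4.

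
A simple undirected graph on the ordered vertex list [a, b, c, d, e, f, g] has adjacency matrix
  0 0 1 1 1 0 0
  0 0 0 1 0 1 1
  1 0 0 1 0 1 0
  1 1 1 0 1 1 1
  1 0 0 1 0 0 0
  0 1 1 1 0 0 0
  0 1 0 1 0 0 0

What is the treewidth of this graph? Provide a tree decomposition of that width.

Treewidth 2.
One such decomposition:
Bags: B1 = {b, d, f}  B2 = {c, d, f}  B3 = {a, c, d}  B4 = {a, d, e}  B5 = {b, d, g}
Tree: B1–B2, B2–B3, B3–B4, B1–B5

The largest bag has 3 vertices, giving width 2; this decomposition certifies tw(G) ≤ 2. Conversely, {b, d, g} is a clique of size 3, and the vertices of any clique must share a bag in every tree decomposition; so some bag has ≥ 3 vertices and tw(G) ≥ 2. Hence tw(G) = 2 exactly.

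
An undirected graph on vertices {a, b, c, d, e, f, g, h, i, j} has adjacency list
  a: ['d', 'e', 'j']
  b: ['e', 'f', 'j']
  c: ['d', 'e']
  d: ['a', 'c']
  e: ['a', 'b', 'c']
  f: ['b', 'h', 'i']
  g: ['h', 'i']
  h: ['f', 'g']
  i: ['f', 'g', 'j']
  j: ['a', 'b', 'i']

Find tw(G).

2

A width-2 tree decomposition is:
Bags: B1 = {c, d, e}  B2 = {a, d, e}  B3 = {a, b, e}  B4 = {a, b, j}  B5 = {b, f, j}  B6 = {f, i, j}  B7 = {f, h, i}  B8 = {g, h, i}
Tree: B1–B2, B2–B3, B3–B4, B4–B5, B5–B6, B6–B7, B7–B8
The largest bag has 3 vertices, giving width 2; this decomposition certifies tw(G) ≤ 2. Since c–d–a–e–c is a cycle in G, G is not acyclic. Forests are exactly the graphs of treewidth ≤ 1, so tw(G) ≥ 2. Therefore the treewidth is 2.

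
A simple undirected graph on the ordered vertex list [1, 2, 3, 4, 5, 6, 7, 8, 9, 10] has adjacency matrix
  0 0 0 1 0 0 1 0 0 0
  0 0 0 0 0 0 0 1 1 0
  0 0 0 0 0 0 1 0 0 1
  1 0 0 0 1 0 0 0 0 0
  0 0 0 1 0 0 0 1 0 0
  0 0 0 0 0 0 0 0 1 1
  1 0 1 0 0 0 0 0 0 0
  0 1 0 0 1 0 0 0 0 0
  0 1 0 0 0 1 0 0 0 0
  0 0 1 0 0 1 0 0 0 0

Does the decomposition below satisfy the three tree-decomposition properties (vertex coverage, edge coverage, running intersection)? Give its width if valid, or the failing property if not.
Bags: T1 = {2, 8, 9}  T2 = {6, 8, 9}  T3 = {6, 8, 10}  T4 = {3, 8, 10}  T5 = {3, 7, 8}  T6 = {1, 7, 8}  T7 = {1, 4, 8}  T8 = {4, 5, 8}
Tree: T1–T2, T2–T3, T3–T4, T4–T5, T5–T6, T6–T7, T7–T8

Every vertex of G appears in some bag (union = {1, 2, 3, 4, 5, 6, 7, 8, 9, 10}); every edge is covered by a bag; and for each vertex v the set of bags containing v is connected in the bag tree. The decomposition is therefore valid. The largest bag has 3 vertices, so the width is 2.

Yes; width 2.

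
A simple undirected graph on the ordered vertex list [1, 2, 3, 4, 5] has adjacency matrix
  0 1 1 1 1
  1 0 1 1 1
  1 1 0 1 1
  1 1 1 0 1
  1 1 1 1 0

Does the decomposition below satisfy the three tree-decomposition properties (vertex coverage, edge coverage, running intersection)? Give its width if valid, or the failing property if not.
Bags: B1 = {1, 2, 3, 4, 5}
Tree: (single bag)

Vertex coverage: the bags together contain {1, 2, 3, 4, 5}, the full vertex set. Edge coverage: each edge of G has both endpoints in at least one bag. Running intersection: for every vertex, the bags containing it form a connected subtree. All three properties hold, so this is a valid tree decomposition of width max|bag| − 1 = 4, and hence tw(G) ≤ 4.

Yes; width 4.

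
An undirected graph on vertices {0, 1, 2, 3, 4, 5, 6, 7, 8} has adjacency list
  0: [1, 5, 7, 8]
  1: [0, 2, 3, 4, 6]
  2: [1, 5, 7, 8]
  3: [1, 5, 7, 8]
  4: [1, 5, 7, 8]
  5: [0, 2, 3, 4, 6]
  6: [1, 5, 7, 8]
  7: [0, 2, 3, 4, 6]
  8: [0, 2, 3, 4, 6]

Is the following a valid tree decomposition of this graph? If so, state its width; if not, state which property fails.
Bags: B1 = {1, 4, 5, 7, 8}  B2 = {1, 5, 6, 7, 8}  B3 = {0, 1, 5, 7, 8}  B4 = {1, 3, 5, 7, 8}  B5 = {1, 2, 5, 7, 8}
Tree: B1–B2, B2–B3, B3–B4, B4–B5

Every vertex of G appears in some bag (union = {0, 1, 2, 3, 4, 5, 6, 7, 8}); every edge is covered by a bag; and for each vertex v the set of bags containing v is connected in the bag tree. The decomposition is therefore valid. The largest bag has 5 vertices, so the width is 4.

Yes; width 4.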